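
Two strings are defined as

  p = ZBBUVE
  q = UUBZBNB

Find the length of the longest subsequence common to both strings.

One common subsequence of length 3: Z [1,4], B [2,5], B [3,7]. dp[6][7] = 3 confirms this is the maximum.

3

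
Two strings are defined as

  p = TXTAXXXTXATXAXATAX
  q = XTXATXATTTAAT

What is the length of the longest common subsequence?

Pick T at p[1]=q[2], X at p[2]=q[3], A at p[4]=q[4], T at p[8]=q[5], X at p[9]=q[6], A at p[10]=q[7], T at p[11]=q[10], A at p[13]=q[11], A at p[15]=q[12], T at p[16]=q[13]; all 10 characters appear in both, in order, and the DP table's final entry dp[18][13] is also 10, so no common subsequence is longer.

10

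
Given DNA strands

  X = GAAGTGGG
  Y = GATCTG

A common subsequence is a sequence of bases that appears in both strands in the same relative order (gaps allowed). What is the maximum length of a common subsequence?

4

Let dp[i][j] be the LCS length of the first i bases of X and the first j bases of Y. dp[i][j] = dp[i-1][j-1]+1 when the i-th and j-th bases match, else max(dp[i-1][j], dp[i][j-1]).
    ·  G  A  T  C  T  G
 ·  0  0  0  0  0  0  0
 G  0  1  1  1  1  1  1
 A  0  1  2  2  2  2  2
 A  0  1  2  2  2  2  2
 G  0  1  2  2  2  2  3
 T  0  1  2  3  3  3  3
 G  0  1  2  3  3  3  4
 G  0  1  2  3  3  3  4
 G  0  1  2  3  3  3  4
dp[8][6] = 4. One LCS (by backtracking along matches): GATG.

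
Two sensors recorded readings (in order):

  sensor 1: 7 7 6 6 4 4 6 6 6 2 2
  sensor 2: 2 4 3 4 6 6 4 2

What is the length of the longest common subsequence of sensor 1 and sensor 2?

Pick 4 at sensor 1[5]=sensor 2[2], 4 at sensor 1[6]=sensor 2[4], 6 at sensor 1[7]=sensor 2[5], 6 at sensor 1[8]=sensor 2[6], 2 at sensor 1[11]=sensor 2[8]; all 5 values appear in both, in order. Since dp[11][8] = 5, nothing longer is possible.

5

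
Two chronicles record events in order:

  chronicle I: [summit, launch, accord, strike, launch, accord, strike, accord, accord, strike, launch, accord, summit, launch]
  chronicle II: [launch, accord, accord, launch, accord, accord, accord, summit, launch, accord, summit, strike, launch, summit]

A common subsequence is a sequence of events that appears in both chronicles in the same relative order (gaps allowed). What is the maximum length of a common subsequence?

One common subsequence of length 10: launch [2,1]; then accord [3,3]; then launch [5,4]; then accord [6,5]; then accord [8,6]; then accord [9,7]; then launch [11,9]; then accord [12,10]; then summit [13,11]; then launch [14,13], and the DP table's final entry dp[14][14] is also 10, so no common subsequence is longer.

10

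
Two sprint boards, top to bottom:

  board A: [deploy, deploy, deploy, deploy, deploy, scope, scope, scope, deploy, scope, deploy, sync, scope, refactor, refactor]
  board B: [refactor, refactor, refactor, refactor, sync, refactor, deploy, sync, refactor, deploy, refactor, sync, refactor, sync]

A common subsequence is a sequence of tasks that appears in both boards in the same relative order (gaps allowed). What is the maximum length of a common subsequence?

Taking deploy at board A[1]=board B[7], deploy at board A[2]=board B[10], sync at board A[12]=board B[12], refactor at board A[14]=board B[13] gives a common subsequence of length 4, and the DP table's final entry dp[15][14] is also 4, so no common subsequence is longer.

4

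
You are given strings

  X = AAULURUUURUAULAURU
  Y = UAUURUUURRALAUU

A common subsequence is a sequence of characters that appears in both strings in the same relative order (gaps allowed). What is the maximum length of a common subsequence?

13

Pick A (X #2, Y #2) → U (X #3, Y #3) → U (X #5, Y #4) → R (X #6, Y #5) → U (X #7, Y #6) → U (X #8, Y #7) → U (X #9, Y #8) → R (X #10, Y #10) → A (X #12, Y #11) → L (X #14, Y #12) → A (X #15, Y #13) → U (X #16, Y #14) → U (X #18, Y #15); all 13 characters appear in both, in order. Since dp[18][15] = 13, nothing longer is possible.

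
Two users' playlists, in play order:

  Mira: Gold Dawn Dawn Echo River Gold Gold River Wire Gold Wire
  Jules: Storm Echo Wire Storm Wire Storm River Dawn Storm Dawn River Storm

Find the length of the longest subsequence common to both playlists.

Pick Dawn [2,8], then Dawn [3,10], then River [5,11]; all 3 songs appear in both, in order. Since dp[11][12] = 3, nothing longer is possible.

3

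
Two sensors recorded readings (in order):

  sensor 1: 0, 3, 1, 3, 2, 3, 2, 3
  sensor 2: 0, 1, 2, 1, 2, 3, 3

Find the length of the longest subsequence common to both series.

Let dp[i][j] be the LCS length of the first i values of sensor 1 and the first j values of sensor 2. dp[i][j] = dp[i-1][j-1]+1 when the i-th and j-th values match, else max(dp[i-1][j], dp[i][j-1]).
    ·  0  1  2  1  2  3  3
 ·  0  0  0  0  0  0  0  0
 0  0  1  1  1  1  1  1  1
 3  0  1  1  1  1  1  2  2
 1  0  1  2  2  2  2  2  2
 3  0  1  2  2  2  2  3  3
 2  0  1  2  3  3  3  3  3
 3  0  1  2  3  3  3  4  4
 2  0  1  2  3  3  4  4  4
 3  0  1  2  3  3  4  5  5
dp[8][7] = 5. One LCS (by backtracking along matches): 0, 1, 2, 3, 3.

5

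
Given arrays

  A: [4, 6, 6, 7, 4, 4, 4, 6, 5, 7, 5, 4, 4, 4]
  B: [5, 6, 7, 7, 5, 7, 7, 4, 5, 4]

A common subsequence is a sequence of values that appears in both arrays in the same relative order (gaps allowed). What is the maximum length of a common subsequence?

Pick 6 [2,2], then 7 [4,4], then 5 [9,5], then 7 [10,7], then 5 [11,9], then 4 [14,10]; all 6 values appear in both, in order. Since dp[14][10] = 6, nothing longer is possible.

6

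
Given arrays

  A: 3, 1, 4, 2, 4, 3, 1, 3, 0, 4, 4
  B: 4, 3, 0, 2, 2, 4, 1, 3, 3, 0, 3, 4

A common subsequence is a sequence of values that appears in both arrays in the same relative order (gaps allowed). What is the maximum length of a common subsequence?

One common subsequence of length 7: 3 at A[1]=B[2], then 2 at A[4]=B[5], then 4 at A[5]=B[6], then 3 at A[6]=B[8], then 3 at A[8]=B[9], then 0 at A[9]=B[10], then 4 at A[11]=B[12]. The LCS DP gives dp[11][12] = 7, so this is optimal.

7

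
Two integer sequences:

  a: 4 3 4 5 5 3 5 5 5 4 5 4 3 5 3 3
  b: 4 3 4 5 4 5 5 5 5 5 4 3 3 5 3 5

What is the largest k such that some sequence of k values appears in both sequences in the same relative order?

13

Pick 4 [1,1]; then 3 [2,2]; then 4 [3,3]; then 5 [4,4]; then 5 [5,6]; then 5 [7,7]; then 5 [8,8]; then 5 [9,9]; then 5 [11,10]; then 4 [12,11]; then 3 [13,13]; then 5 [14,14]; then 3 [15,15]; all 13 values appear in both, in order. Since dp[16][16] = 13, nothing longer is possible.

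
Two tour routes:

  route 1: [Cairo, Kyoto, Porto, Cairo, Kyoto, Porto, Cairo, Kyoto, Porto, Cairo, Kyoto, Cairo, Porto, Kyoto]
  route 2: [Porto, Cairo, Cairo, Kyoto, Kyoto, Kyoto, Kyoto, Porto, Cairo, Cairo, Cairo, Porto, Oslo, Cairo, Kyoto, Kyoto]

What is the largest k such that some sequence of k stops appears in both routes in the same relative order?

9

One common subsequence of length 9: Cairo [1,3]; then Kyoto [2,7]; then Porto [3,8]; then Cairo [4,10]; then Cairo [7,11]; then Porto [9,12]; then Cairo [10,14]; then Kyoto [11,15]; then Kyoto [14,16]. dp[14][16] = 9 confirms this is the maximum.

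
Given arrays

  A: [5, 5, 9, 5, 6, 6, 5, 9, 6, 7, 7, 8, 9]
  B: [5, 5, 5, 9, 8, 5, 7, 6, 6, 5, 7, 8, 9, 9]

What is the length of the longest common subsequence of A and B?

10

Pick 5 (A #1, B #2), then 5 (A #2, B #3), then 9 (A #3, B #4), then 5 (A #4, B #6), then 6 (A #5, B #8), then 6 (A #6, B #9), then 5 (A #7, B #10), then 7 (A #11, B #11), then 8 (A #12, B #12), then 9 (A #13, B #14); all 10 values appear in both, in order. dp[13][14] = 10 confirms this is the maximum.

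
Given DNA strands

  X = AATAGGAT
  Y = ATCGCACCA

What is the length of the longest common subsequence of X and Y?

4

Pick A at X[2]=Y[1]; then T at X[3]=Y[2]; then A at X[4]=Y[6]; then A at X[7]=Y[9]; all 4 bases appear in both, in order, and the DP table's final entry dp[8][9] is also 4, so no common subsequence is longer.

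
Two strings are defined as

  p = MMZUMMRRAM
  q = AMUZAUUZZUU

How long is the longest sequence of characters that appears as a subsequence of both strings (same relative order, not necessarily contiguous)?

3

Let dp[i][j] be the LCS length of the first i characters of p and the first j characters of q. dp[i][j] = dp[i-1][j-1]+1 when the i-th and j-th characters match, else max(dp[i-1][j], dp[i][j-1]).
    ·  A  M  U  Z  A  U  U  Z  Z  U  U
 ·  0  0  0  0  0  0  0  0  0  0  0  0
 M  0  0  1  1  1  1  1  1  1  1  1  1
 M  0  0  1  1  1  1  1  1  1  1  1  1
 Z  0  0  1  1  2  2  2  2  2  2  2  2
 U  0  0  1  2  2  2  3  3  3  3  3  3
 M  0  0  1  2  2  2  3  3  3  3  3  3
 M  0  0  1  2  2  2  3  3  3  3  3  3
 R  0  0  1  2  2  2  3  3  3  3  3  3
 R  0  0  1  2  2  2  3  3  3  3  3  3
 A  0  1  1  2  2  3  3  3  3  3  3  3
 M  0  1  2  2  2  3  3  3  3  3  3  3
dp[10][11] = 3. One LCS (by backtracking along matches): MZU.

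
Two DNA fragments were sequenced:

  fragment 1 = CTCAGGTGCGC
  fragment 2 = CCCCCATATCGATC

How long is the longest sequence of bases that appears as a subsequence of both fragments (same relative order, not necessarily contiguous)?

Pick C [1,5] → T [2,7] → A [4,8] → T [7,9] → C [9,10] → G [10,11] → C [11,14]; all 7 bases appear in both, in order, and the DP table's final entry dp[11][14] is also 7, so no common subsequence is longer.

7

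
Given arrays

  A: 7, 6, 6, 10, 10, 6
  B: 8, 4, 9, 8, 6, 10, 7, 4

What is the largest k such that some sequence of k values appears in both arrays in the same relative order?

2

Pick 6 (A #3, B #5); then 10 (A #4, B #6); all 2 values appear in both, in order. The LCS DP gives dp[6][8] = 2, so this is optimal.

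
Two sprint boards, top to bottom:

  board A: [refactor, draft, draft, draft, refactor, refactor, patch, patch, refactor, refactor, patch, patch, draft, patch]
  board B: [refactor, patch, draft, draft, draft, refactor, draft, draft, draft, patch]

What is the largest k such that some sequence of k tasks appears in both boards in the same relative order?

Pick refactor [1,1] → draft [2,3] → draft [3,4] → draft [4,5] → refactor [5,6] → draft [13,9] → patch [14,10]; all 7 tasks appear in both, in order, and the DP table's final entry dp[14][10] is also 7, so no common subsequence is longer.

7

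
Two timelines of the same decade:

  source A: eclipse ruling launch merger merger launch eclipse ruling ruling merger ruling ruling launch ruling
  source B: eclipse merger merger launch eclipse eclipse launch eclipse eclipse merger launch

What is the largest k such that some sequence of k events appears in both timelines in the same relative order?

Taking eclipse [1,1], merger [4,2], merger [5,3], launch [6,7], eclipse [7,9], merger [10,10], launch [13,11] gives a common subsequence of length 7. dp[14][11] = 7 confirms this is the maximum.

7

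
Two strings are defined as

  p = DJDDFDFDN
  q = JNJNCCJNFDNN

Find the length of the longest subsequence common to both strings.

4

Let dp[i][j] be the LCS length of the first i characters of p and the first j characters of q. dp[i][j] = dp[i-1][j-1]+1 when the i-th and j-th characters match, else max(dp[i-1][j], dp[i][j-1]).
    ·  J  N  J  N  C  C  J  N  F  D  N  N
 ·  0  0  0  0  0  0  0  0  0  0  0  0  0
 D  0  0  0  0  0  0  0  0  0  0  1  1  1
 J  0  1  1  1  1  1  1  1  1  1  1  1  1
 D  0  1  1  1  1  1  1  1  1  1  2  2  2
 D  0  1  1  1  1  1  1  1  1  1  2  2  2
 F  0  1  1  1  1  1  1  1  1  2  2  2  2
 D  0  1  1  1  1  1  1  1  1  2  3  3  3
 F  0  1  1  1  1  1  1  1  1  2  3  3  3
 D  0  1  1  1  1  1  1  1  1  2  3  3  3
 N  0  1  2  2  2  2  2  2  2  2  3  4  4
dp[9][12] = 4. One LCS (by backtracking along matches): JFDN.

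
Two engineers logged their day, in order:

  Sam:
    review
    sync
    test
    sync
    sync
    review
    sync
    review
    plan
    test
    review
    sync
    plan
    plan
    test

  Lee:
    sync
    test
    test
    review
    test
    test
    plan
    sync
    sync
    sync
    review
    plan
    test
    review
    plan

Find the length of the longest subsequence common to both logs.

Pick review [1,4], test [3,6], sync [4,8], sync [5,9], sync [7,10], review [8,11], plan [9,12], test [10,13], review [11,14], plan [14,15]; all 10 tasks appear in both, in order, and the DP table's final entry dp[15][15] is also 10, so no common subsequence is longer.

10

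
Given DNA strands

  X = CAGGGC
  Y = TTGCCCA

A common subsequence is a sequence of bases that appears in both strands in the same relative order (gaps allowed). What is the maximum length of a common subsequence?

2

Let dp[i][j] be the LCS length of the first i bases of X and the first j bases of Y. dp[i][j] = dp[i-1][j-1]+1 when the i-th and j-th bases match, else max(dp[i-1][j], dp[i][j-1]).
    ·  T  T  G  C  C  C  A
 ·  0  0  0  0  0  0  0  0
 C  0  0  0  0  1  1  1  1
 A  0  0  0  0  1  1  1  2
 G  0  0  0  1  1  1  1  2
 G  0  0  0  1  1  1  1  2
 G  0  0  0  1  1  1  1  2
 C  0  0  0  1  2  2  2  2
dp[6][7] = 2. One LCS (by backtracking along matches): CA.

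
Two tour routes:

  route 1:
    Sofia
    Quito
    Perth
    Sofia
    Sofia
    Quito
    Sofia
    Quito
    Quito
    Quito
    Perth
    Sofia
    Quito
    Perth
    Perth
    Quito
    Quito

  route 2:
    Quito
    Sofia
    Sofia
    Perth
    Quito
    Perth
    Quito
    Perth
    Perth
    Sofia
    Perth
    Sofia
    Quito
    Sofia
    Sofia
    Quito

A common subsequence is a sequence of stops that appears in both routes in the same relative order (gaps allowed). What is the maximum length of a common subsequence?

Taking Quito at route 1[2]=route 2[1], Sofia at route 1[4]=route 2[2], Sofia at route 1[5]=route 2[3], Quito at route 1[6]=route 2[5], Quito at route 1[8]=route 2[7], Perth at route 1[11]=route 2[9], Sofia at route 1[12]=route 2[10], Perth at route 1[14]=route 2[11], Quito at route 1[16]=route 2[13], Quito at route 1[17]=route 2[16] gives a common subsequence of length 10, and the DP table's final entry dp[17][16] is also 10, so no common subsequence is longer.

10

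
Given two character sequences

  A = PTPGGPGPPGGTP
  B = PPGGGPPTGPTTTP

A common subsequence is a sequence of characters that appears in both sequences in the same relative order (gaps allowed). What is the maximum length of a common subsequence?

10

Pick P (A #1, B #1), then P (A #3, B #2), then G (A #4, B #3), then G (A #5, B #4), then G (A #7, B #5), then P (A #8, B #6), then P (A #9, B #7), then G (A #10, B #9), then T (A #12, B #13), then P (A #13, B #14); all 10 characters appear in both, in order, and the DP table's final entry dp[13][14] is also 10, so no common subsequence is longer.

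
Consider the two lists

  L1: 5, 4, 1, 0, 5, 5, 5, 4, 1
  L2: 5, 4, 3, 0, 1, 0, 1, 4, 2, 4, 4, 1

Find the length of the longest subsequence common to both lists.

Pick 5 at L1[1]=L2[1]; then 4 at L1[2]=L2[2]; then 1 at L1[3]=L2[5]; then 0 at L1[4]=L2[6]; then 4 at L1[8]=L2[11]; then 1 at L1[9]=L2[12]; all 6 values appear in both, in order, and the DP table's final entry dp[9][12] is also 6, so no common subsequence is longer.

6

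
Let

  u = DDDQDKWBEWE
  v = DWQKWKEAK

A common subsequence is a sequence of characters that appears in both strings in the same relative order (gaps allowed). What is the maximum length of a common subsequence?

Taking D at u[1]=v[1] → Q at u[4]=v[3] → K at u[6]=v[4] → W at u[7]=v[5] → E at u[9]=v[7] gives a common subsequence of length 5. Since dp[11][9] = 5, nothing longer is possible.

5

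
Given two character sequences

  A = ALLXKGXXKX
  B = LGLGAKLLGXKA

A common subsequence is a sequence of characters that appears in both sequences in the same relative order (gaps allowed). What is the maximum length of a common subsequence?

Let dp[i][j] be the LCS length of the first i characters of A and the first j characters of B. dp[i][j] = dp[i-1][j-1]+1 when the i-th and j-th characters match, else max(dp[i-1][j], dp[i][j-1]).
    ·  L  G  L  G  A  K  L  L  G  X  K  A
 ·  0  0  0  0  0  0  0  0  0  0  0  0  0
 A  0  0  0  0  0  1  1  1  1  1  1  1  1
 L  0  1  1  1  1  1  1  2  2  2  2  2  2
 L  0  1  1  2  2  2  2  2  3  3  3  3  3
 X  0  1  1  2  2  2  2  2  3  3  4  4  4
 K  0  1  1  2  2  2  3  3  3  3  4  5  5
 G  0  1  2  2  3  3  3  3  3  4  4  5  5
 X  0  1  2  2  3  3  3  3  3  4  5  5  5
 X  0  1  2  2  3  3  3  3  3  4  5  5  5
 K  0  1  2  2  3  3  4  4  4  4  5  6  6
 X  0  1  2  2  3  3  4  4  4  4  5  6  6
dp[10][12] = 6. One LCS (by backtracking along matches): ALLGXK.

6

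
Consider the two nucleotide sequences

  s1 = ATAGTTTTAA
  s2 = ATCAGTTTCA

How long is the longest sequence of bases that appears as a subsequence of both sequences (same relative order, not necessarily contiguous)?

Let dp[i][j] be the LCS length of the first i bases of s1 and the first j bases of s2. dp[i][j] = dp[i-1][j-1]+1 when the i-th and j-th bases match, else max(dp[i-1][j], dp[i][j-1]).
    ·  A  T  C  A  G  T  T  T  C  A
 ·  0  0  0  0  0  0  0  0  0  0  0
 A  0  1  1  1  1  1  1  1  1  1  1
 T  0  1  2  2  2  2  2  2  2  2  2
 A  0  1  2  2  3  3  3  3  3  3  3
 G  0  1  2  2  3  4  4  4  4  4  4
 T  0  1  2  2  3  4  5  5  5  5  5
 T  0  1  2  2  3  4  5  6  6  6  6
 T  0  1  2  2  3  4  5  6  7  7  7
 T  0  1  2  2  3  4  5  6  7  7  7
 A  0  1  2  2  3  4  5  6  7  7  8
 A  0  1  2  2  3  4  5  6  7  7  8
dp[10][10] = 8. One LCS (by backtracking along matches): ATAGTTTA.

8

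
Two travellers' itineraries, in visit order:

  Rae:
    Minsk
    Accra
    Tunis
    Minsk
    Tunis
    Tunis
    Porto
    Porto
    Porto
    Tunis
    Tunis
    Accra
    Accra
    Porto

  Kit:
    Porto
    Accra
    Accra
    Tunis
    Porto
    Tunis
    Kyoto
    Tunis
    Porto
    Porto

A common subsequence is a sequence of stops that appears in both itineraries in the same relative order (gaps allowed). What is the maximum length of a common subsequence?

6

Match Accra (Rae #2, Kit #3) → Tunis (Rae #3, Kit #4) → Tunis (Rae #5, Kit #6) → Tunis (Rae #6, Kit #8) → Porto (Rae #9, Kit #9) → Porto (Rae #14, Kit #10) — 6 stops in the same relative order in both. Since dp[14][10] = 6, nothing longer is possible.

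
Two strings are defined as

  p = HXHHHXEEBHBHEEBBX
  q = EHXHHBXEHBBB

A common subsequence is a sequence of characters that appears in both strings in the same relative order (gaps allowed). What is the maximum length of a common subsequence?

10

One common subsequence of length 10: H at p[1]=q[2]; then X at p[2]=q[3]; then H at p[3]=q[4]; then H at p[4]=q[5]; then X at p[6]=q[7]; then E at p[8]=q[8]; then H at p[10]=q[9]; then B at p[11]=q[10]; then B at p[15]=q[11]; then B at p[16]=q[12], and the DP table's final entry dp[17][12] is also 10, so no common subsequence is longer.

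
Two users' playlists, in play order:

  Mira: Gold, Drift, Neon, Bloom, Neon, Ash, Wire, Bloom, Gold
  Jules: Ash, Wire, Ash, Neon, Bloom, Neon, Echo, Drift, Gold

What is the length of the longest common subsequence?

One common subsequence of length 4: Neon (Mira #3, Jules #4) → Bloom (Mira #4, Jules #5) → Neon (Mira #5, Jules #6) → Gold (Mira #9, Jules #9). The LCS DP gives dp[9][9] = 4, so this is optimal.

4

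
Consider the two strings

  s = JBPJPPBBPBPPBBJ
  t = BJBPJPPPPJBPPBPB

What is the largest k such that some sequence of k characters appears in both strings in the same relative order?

Match J (s #1, t #2), B (s #2, t #3), P (s #3, t #4), J (s #4, t #5), P (s #5, t #7), P (s #6, t #8), P (s #9, t #9), B (s #10, t #11), P (s #11, t #12), P (s #12, t #13), B (s #13, t #14), B (s #14, t #16) — 12 characters in the same relative order in both, and the DP table's final entry dp[15][16] is also 12, so no common subsequence is longer.

12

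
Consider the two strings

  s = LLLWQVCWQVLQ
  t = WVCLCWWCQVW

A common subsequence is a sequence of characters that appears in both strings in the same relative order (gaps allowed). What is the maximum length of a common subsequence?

6

Match W [4,1] → V [6,2] → C [7,5] → W [8,7] → Q [9,9] → V [10,10] — 6 characters in the same relative order in both. Since dp[12][11] = 6, nothing longer is possible.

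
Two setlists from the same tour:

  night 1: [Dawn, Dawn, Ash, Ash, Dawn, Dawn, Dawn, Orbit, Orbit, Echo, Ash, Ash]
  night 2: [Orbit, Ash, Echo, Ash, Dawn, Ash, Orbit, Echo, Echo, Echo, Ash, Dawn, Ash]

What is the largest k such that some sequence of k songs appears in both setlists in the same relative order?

Pick Ash [3,2], Ash [4,4], Dawn [5,5], Orbit [8,7], Echo [10,10], Ash [11,11], Ash [12,13]; all 7 songs appear in both, in order. Since dp[12][13] = 7, nothing longer is possible.

7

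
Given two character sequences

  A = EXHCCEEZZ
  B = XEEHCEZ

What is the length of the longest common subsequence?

5

Pick E (A #1, B #3), H (A #3, B #4), C (A #5, B #5), E (A #7, B #6), Z (A #9, B #7); all 5 characters appear in both, in order. dp[9][7] = 5 confirms this is the maximum.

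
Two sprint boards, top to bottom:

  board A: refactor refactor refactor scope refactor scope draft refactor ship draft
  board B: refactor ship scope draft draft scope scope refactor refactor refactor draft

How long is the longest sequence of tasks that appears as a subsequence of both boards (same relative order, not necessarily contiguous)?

Taking refactor at board A[1]=board B[1], refactor at board A[3]=board B[8], refactor at board A[5]=board B[9], refactor at board A[8]=board B[10], draft at board A[10]=board B[11] gives a common subsequence of length 5, and the DP table's final entry dp[10][11] is also 5, so no common subsequence is longer.

5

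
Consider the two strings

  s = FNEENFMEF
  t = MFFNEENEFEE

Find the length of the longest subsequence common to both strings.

One common subsequence of length 7: F at s[1]=t[3], N at s[2]=t[4], E at s[3]=t[5], E at s[4]=t[6], N at s[5]=t[7], F at s[6]=t[9], E at s[8]=t[11]. dp[9][11] = 7 confirms this is the maximum.

7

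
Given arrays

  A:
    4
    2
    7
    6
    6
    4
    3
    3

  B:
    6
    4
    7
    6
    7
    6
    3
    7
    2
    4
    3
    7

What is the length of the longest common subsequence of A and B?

Match 4 at A[1]=B[2], then 7 at A[3]=B[3], then 6 at A[4]=B[4], then 6 at A[5]=B[6], then 4 at A[6]=B[10], then 3 at A[7]=B[11] — 6 values in the same relative order in both. The LCS DP gives dp[8][12] = 6, so this is optimal.

6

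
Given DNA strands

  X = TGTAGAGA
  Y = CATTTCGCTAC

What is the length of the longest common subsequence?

4

One common subsequence of length 4: T [1,5] → G [2,7] → T [3,9] → A [4,10]. The LCS DP gives dp[8][11] = 4, so this is optimal.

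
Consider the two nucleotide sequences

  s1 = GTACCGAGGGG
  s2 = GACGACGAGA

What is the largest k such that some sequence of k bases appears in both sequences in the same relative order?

7

Match G [1,1] → A [3,2] → C [4,3] → C [5,6] → G [6,7] → A [7,8] → G [8,9] — 7 bases in the same relative order in both. The LCS DP gives dp[11][10] = 7, so this is optimal.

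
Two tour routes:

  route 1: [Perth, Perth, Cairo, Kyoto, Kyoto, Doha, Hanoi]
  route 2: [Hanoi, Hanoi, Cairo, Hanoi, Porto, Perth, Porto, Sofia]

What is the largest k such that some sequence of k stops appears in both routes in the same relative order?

Pick Cairo [3,3]; then Hanoi [7,4]; all 2 stops appear in both, in order. The LCS DP gives dp[7][8] = 2, so this is optimal.

2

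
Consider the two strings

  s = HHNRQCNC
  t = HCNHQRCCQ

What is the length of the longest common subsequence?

5

Let dp[i][j] be the LCS length of the first i characters of s and the first j characters of t. dp[i][j] = dp[i-1][j-1]+1 when the i-th and j-th characters match, else max(dp[i-1][j], dp[i][j-1]).
    ·  H  C  N  H  Q  R  C  C  Q
 ·  0  0  0  0  0  0  0  0  0  0
 H  0  1  1  1  1  1  1  1  1  1
 H  0  1  1  1  2  2  2  2  2  2
 N  0  1  1  2  2  2  2  2  2  2
 R  0  1  1  2  2  2  3  3  3  3
 Q  0  1  1  2  2  3  3  3  3  4
 C  0  1  2  2  2  3  3  4  4  4
 N  0  1  2  3  3  3  3  4  4  4
 C  0  1  2  3  3  3  3  4  5  5
dp[8][9] = 5. One LCS (by backtracking along matches): HHRCC.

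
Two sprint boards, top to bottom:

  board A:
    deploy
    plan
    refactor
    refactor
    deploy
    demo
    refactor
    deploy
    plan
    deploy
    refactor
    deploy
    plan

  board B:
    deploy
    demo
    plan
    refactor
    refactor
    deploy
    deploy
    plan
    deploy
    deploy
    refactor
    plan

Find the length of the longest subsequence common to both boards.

Taking deploy [1,1], then plan [2,3], then refactor [3,4], then refactor [4,5], then deploy [5,6], then deploy [8,7], then plan [9,8], then deploy [10,10], then refactor [11,11], then plan [13,12] gives a common subsequence of length 10. dp[13][12] = 10 confirms this is the maximum.

10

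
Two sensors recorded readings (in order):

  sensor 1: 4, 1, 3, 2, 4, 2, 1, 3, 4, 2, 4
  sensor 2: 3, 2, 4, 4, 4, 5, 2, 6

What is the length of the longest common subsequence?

5

Let dp[i][j] be the LCS length of the first i values of sensor 1 and the first j values of sensor 2. dp[i][j] = dp[i-1][j-1]+1 when the i-th and j-th values match, else max(dp[i-1][j], dp[i][j-1]).
    ·  3  2  4  4  4  5  2  6
 ·  0  0  0  0  0  0  0  0  0
 4  0  0  0  1  1  1  1  1  1
 1  0  0  0  1  1  1  1  1  1
 3  0  1  1  1  1  1  1  1  1
 2  0  1  2  2  2  2  2  2  2
 4  0  1  2  3  3  3  3  3  3
 2  0  1  2  3  3  3  3  4  4
 1  0  1  2  3  3  3  3  4  4
 3  0  1  2  3  3  3  3  4  4
 4  0  1  2  3  4  4  4  4  4
 2  0  1  2  3  4  4  4  5  5
 4  0  1  2  3  4  5  5  5  5
dp[11][8] = 5. One LCS (by backtracking along matches): 3, 2, 4, 4, 2.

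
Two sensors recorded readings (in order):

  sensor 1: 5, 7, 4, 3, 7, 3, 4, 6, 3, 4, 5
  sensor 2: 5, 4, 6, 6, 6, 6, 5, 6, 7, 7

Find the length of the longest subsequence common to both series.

Taking 5 [1,1] → 4 [3,2] → 6 [8,6] → 5 [11,7] gives a common subsequence of length 4. The LCS DP gives dp[11][10] = 4, so this is optimal.

4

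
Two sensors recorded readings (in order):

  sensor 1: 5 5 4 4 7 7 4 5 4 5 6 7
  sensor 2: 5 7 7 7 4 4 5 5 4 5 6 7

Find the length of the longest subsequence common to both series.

9

Pick 5 [1,1] → 7 [5,3] → 7 [6,4] → 4 [7,6] → 5 [8,8] → 4 [9,9] → 5 [10,10] → 6 [11,11] → 7 [12,12]; all 9 values appear in both, in order. The LCS DP gives dp[12][12] = 9, so this is optimal.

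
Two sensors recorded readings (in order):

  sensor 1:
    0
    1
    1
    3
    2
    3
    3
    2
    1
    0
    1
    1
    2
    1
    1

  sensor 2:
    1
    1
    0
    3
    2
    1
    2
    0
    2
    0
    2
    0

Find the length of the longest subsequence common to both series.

One common subsequence of length 7: 1 at sensor 1[2]=sensor 2[1] → 1 at sensor 1[3]=sensor 2[2] → 3 at sensor 1[4]=sensor 2[4] → 2 at sensor 1[5]=sensor 2[7] → 2 at sensor 1[8]=sensor 2[9] → 0 at sensor 1[10]=sensor 2[10] → 2 at sensor 1[13]=sensor 2[11]. The LCS DP gives dp[15][12] = 7, so this is optimal.

7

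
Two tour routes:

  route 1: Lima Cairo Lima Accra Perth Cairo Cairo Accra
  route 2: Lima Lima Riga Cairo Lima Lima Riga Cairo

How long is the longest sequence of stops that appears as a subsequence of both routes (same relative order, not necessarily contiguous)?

4

Pick Lima (route 1 #1, route 2 #2), then Cairo (route 1 #2, route 2 #4), then Lima (route 1 #3, route 2 #6), then Cairo (route 1 #7, route 2 #8); all 4 stops appear in both, in order. dp[8][8] = 4 confirms this is the maximum.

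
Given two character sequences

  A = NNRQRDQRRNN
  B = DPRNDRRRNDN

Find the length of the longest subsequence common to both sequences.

6

Let dp[i][j] be the LCS length of the first i characters of A and the first j characters of B. dp[i][j] = dp[i-1][j-1]+1 when the i-th and j-th characters match, else max(dp[i-1][j], dp[i][j-1]).
    ·  D  P  R  N  D  R  R  R  N  D  N
 ·  0  0  0  0  0  0  0  0  0  0  0  0
 N  0  0  0  0  1  1  1  1  1  1  1  1
 N  0  0  0  0  1  1  1  1  1  2  2  2
 R  0  0  0  1  1  1  2  2  2  2  2  2
 Q  0  0  0  1  1  1  2  2  2  2  2  2
 R  0  0  0  1  1  1  2  3  3  3  3  3
 D  0  1  1  1  1  2  2  3  3  3  4  4
 Q  0  1  1  1  1  2  2  3  3  3  4  4
 R  0  1  1  2  2  2  3  3  4  4  4  4
 R  0  1  1  2  2  2  3  4  4  4  4  4
 N  0  1  1  2  3  3  3  4  4  5  5  5
 N  0  1  1  2  3  3  3  4  4  5  5  6
dp[11][11] = 6. One LCS (by backtracking along matches): NRRRNN.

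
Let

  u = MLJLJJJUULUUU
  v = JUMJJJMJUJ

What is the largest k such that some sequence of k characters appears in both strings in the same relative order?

Let dp[i][j] be the LCS length of the first i characters of u and the first j characters of v. dp[i][j] = dp[i-1][j-1]+1 when the i-th and j-th characters match, else max(dp[i-1][j], dp[i][j-1]).
    ·  J  U  M  J  J  J  M  J  U  J
 ·  0  0  0  0  0  0  0  0  0  0  0
 M  0  0  0  1  1  1  1  1  1  1  1
 L  0  0  0  1  1  1  1  1  1  1  1
 J  0  1  1  1  2  2  2  2  2  2  2
 L  0  1  1  1  2  2  2  2  2  2  2
 J  0  1  1  1  2  3  3  3  3  3  3
 J  0  1  1  1  2  3  4  4  4  4  4
 J  0  1  1  1  2  3  4  4  5  5  5
 U  0  1  2  2  2  3  4  4  5  6  6
 U  0  1  2  2  2  3  4  4  5  6  6
 L  0  1  2  2  2  3  4  4  5  6  6
 U  0  1  2  2  2  3  4  4  5  6  6
 U  0  1  2  2  2  3  4  4  5  6  6
 U  0  1  2  2  2  3  4  4  5  6  6
dp[13][10] = 6. One LCS (by backtracking along matches): MJJJJU.

6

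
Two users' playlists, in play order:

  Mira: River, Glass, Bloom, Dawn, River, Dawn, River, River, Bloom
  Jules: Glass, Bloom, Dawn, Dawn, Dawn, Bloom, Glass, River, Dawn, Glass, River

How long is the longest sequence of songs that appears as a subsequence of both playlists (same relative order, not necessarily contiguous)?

6

One common subsequence of length 6: Glass [2,1]; then Bloom [3,2]; then Dawn [4,5]; then River [5,8]; then Dawn [6,9]; then River [8,11]. dp[9][11] = 6 confirms this is the maximum.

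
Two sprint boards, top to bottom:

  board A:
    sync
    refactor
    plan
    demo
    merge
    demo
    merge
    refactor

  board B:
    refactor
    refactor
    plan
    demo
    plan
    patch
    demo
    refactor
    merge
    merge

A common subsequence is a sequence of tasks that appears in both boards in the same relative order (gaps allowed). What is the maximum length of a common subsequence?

5

Match refactor at board A[2]=board B[2] → plan at board A[3]=board B[5] → demo at board A[4]=board B[7] → merge at board A[5]=board B[9] → merge at board A[7]=board B[10] — 5 tasks in the same relative order in both. The LCS DP gives dp[8][10] = 5, so this is optimal.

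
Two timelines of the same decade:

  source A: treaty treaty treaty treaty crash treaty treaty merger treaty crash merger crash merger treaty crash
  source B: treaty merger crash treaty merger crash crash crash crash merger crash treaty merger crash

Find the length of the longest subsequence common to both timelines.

9

Taking treaty (source A #1, source B #1); then crash (source A #5, source B #3); then treaty (source A #7, source B #4); then merger (source A #8, source B #5); then crash (source A #10, source B #9); then merger (source A #11, source B #10); then crash (source A #12, source B #11); then merger (source A #13, source B #13); then crash (source A #15, source B #14) gives a common subsequence of length 9, and the DP table's final entry dp[15][14] is also 9, so no common subsequence is longer.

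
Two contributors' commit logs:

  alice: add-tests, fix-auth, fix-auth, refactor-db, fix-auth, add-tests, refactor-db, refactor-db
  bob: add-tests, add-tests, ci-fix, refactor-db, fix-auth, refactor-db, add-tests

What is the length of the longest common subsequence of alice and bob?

Pick add-tests (alice #1, bob #2), then fix-auth (alice #3, bob #5), then refactor-db (alice #4, bob #6), then add-tests (alice #6, bob #7); all 4 commits appear in both, in order. dp[8][7] = 4 confirms this is the maximum.

4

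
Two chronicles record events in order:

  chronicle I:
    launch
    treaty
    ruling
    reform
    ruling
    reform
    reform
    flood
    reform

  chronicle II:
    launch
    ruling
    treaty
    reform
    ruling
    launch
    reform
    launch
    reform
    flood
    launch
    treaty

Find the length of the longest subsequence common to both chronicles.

7

Match launch at chronicle I[1]=chronicle II[1]; then treaty at chronicle I[2]=chronicle II[3]; then reform at chronicle I[4]=chronicle II[4]; then ruling at chronicle I[5]=chronicle II[5]; then reform at chronicle I[6]=chronicle II[7]; then reform at chronicle I[7]=chronicle II[9]; then flood at chronicle I[8]=chronicle II[10] — 7 events in the same relative order in both. Since dp[9][12] = 7, nothing longer is possible.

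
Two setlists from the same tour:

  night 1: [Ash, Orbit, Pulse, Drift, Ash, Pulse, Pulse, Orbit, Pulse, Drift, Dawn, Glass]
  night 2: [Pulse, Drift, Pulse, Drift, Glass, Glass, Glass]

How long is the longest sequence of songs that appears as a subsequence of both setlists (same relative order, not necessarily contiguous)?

Taking Pulse at night 1[3]=night 2[1], Drift at night 1[4]=night 2[2], Pulse at night 1[9]=night 2[3], Drift at night 1[10]=night 2[4], Glass at night 1[12]=night 2[7] gives a common subsequence of length 5, and the DP table's final entry dp[12][7] is also 5, so no common subsequence is longer.

5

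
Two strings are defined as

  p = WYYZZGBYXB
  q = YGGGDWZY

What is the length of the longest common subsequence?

3

Pick W at p[1]=q[6]; then Z at p[5]=q[7]; then Y at p[8]=q[8]; all 3 characters appear in both, in order. dp[10][8] = 3 confirms this is the maximum.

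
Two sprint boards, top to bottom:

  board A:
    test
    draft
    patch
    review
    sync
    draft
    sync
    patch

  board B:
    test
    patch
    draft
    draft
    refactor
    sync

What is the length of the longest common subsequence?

4

Pick test (board A #1, board B #1), then draft (board A #2, board B #3), then draft (board A #6, board B #4), then sync (board A #7, board B #6); all 4 tasks appear in both, in order. Since dp[8][6] = 4, nothing longer is possible.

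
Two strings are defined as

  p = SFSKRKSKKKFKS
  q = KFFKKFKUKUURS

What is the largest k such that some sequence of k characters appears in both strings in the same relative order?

One common subsequence of length 6: F at p[2]=q[3], K at p[4]=q[4], K at p[6]=q[5], K at p[8]=q[7], K at p[9]=q[9], S at p[13]=q[13], and the DP table's final entry dp[13][13] is also 6, so no common subsequence is longer.

6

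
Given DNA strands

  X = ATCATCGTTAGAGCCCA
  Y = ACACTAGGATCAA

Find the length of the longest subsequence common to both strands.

10

Pick A at X[1]=Y[1]; then C at X[3]=Y[2]; then A at X[4]=Y[3]; then C at X[6]=Y[4]; then T at X[9]=Y[5]; then A at X[10]=Y[6]; then G at X[11]=Y[8]; then A at X[12]=Y[9]; then C at X[14]=Y[11]; then A at X[17]=Y[13]; all 10 bases appear in both, in order. The LCS DP gives dp[17][13] = 10, so this is optimal.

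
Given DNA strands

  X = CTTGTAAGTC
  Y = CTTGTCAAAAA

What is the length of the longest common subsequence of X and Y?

Pick C [1,1], T [2,2], T [3,3], G [4,4], T [5,5], A [6,10], A [7,11]; all 7 bases appear in both, in order, and the DP table's final entry dp[10][11] is also 7, so no common subsequence is longer.

7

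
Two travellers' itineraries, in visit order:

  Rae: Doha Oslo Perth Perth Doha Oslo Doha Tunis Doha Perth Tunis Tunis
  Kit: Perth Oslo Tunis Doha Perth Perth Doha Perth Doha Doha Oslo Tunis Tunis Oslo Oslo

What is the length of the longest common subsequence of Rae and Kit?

8

One common subsequence of length 8: Doha at Rae[1]=Kit[4], Perth at Rae[3]=Kit[5], Perth at Rae[4]=Kit[6], Doha at Rae[5]=Kit[7], Doha at Rae[7]=Kit[9], Doha at Rae[9]=Kit[10], Tunis at Rae[11]=Kit[12], Tunis at Rae[12]=Kit[13]. The LCS DP gives dp[12][15] = 8, so this is optimal.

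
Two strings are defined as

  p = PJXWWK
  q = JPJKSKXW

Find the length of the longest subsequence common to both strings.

Match P (p #1, q #2) → J (p #2, q #3) → X (p #3, q #7) → W (p #5, q #8) — 4 characters in the same relative order in both. The LCS DP gives dp[6][8] = 4, so this is optimal.

4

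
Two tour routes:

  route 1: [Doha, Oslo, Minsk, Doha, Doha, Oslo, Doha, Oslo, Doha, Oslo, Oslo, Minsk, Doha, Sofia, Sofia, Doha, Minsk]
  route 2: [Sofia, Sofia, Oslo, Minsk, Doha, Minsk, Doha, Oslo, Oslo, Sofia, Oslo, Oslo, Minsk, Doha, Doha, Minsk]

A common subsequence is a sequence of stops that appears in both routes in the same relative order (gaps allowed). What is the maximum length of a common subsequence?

Pick Oslo [2,3]; then Minsk [3,4]; then Doha [4,5]; then Doha [5,7]; then Oslo [6,8]; then Oslo [8,9]; then Oslo [10,11]; then Oslo [11,12]; then Minsk [12,13]; then Doha [13,14]; then Doha [16,15]; then Minsk [17,16]; all 12 stops appear in both, in order. The LCS DP gives dp[17][16] = 12, so this is optimal.

12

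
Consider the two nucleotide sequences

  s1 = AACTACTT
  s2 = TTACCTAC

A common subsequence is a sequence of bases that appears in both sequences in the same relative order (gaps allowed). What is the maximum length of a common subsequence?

Taking A (s1 #1, s2 #3) → C (s1 #3, s2 #5) → T (s1 #4, s2 #6) → A (s1 #5, s2 #7) → C (s1 #6, s2 #8) gives a common subsequence of length 5. dp[8][8] = 5 confirms this is the maximum.

5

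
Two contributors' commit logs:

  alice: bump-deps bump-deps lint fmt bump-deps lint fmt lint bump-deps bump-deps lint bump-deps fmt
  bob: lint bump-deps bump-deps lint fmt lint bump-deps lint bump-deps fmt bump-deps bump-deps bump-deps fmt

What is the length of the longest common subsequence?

11

Taking bump-deps at alice[1]=bob[2]; then bump-deps at alice[2]=bob[3]; then lint at alice[3]=bob[4]; then fmt at alice[4]=bob[5]; then bump-deps at alice[5]=bob[7]; then lint at alice[6]=bob[8]; then fmt at alice[7]=bob[10]; then bump-deps at alice[9]=bob[11]; then bump-deps at alice[10]=bob[12]; then bump-deps at alice[12]=bob[13]; then fmt at alice[13]=bob[14] gives a common subsequence of length 11, and the DP table's final entry dp[13][14] is also 11, so no common subsequence is longer.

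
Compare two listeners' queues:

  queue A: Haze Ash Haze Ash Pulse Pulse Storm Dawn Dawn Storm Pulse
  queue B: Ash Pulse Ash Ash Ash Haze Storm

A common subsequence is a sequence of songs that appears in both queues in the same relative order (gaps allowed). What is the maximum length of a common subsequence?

One common subsequence of length 3: Ash at queue A[2]=queue B[5], then Haze at queue A[3]=queue B[6], then Storm at queue A[10]=queue B[7], and the DP table's final entry dp[11][7] is also 3, so no common subsequence is longer.

3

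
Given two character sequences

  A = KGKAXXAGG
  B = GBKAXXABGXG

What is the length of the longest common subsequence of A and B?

8

Let dp[i][j] be the LCS length of the first i characters of A and the first j characters of B. dp[i][j] = dp[i-1][j-1]+1 when the i-th and j-th characters match, else max(dp[i-1][j], dp[i][j-1]).
    ·  G  B  K  A  X  X  A  B  G  X  G
 ·  0  0  0  0  0  0  0  0  0  0  0  0
 K  0  0  0  1  1  1  1  1  1  1  1  1
 G  0  1  1  1  1  1  1  1  1  2  2  2
 K  0  1  1  2  2  2  2  2  2  2  2  2
 A  0  1  1  2  3  3  3  3  3  3  3  3
 X  0  1  1  2  3  4  4  4  4  4  4  4
 X  0  1  1  2  3  4  5  5  5  5  5  5
 A  0  1  1  2  3  4  5  6  6  6  6  6
 G  0  1  1  2  3  4  5  6  6  7  7  7
 G  0  1  1  2  3  4  5  6  6  7  7  8
dp[9][11] = 8. One LCS (by backtracking along matches): GKAXXAGG.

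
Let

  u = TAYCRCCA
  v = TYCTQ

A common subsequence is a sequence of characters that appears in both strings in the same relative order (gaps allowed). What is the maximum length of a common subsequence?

Let dp[i][j] be the LCS length of the first i characters of u and the first j characters of v. dp[i][j] = dp[i-1][j-1]+1 when the i-th and j-th characters match, else max(dp[i-1][j], dp[i][j-1]).
    ·  T  Y  C  T  Q
 ·  0  0  0  0  0  0
 T  0  1  1  1  1  1
 A  0  1  1  1  1  1
 Y  0  1  2  2  2  2
 C  0  1  2  3  3  3
 R  0  1  2  3  3  3
 C  0  1  2  3  3  3
 C  0  1  2  3  3  3
 A  0  1  2  3  3  3
dp[8][5] = 3. One LCS (by backtracking along matches): TYC.

3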